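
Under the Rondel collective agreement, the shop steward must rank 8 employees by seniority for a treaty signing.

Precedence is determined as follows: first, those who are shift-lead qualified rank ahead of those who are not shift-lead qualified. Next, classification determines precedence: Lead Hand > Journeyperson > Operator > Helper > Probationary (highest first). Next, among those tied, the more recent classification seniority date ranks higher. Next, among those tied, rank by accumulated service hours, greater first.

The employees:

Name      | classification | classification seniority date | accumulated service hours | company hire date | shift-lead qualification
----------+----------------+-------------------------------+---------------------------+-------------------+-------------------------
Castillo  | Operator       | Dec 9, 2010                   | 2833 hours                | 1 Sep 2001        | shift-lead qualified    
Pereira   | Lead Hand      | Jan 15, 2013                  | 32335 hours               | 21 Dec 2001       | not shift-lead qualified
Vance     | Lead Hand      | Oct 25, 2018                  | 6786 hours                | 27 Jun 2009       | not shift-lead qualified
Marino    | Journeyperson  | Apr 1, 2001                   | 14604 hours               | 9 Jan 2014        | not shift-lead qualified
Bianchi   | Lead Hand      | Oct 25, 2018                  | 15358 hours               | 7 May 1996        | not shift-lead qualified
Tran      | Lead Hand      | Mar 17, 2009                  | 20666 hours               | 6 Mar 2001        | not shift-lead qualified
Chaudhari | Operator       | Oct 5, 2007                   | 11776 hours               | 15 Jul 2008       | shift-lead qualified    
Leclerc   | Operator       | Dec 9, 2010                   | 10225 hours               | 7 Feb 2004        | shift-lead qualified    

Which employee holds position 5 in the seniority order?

By the first rule: Leclerc, Castillo and Chaudhari (each shift-lead qualified); then Bianchi, Vance, Pereira, Tran and Marino (each not shift-lead qualified).
Leclerc, Castillo and Chaudhari are each Operator, so the next rule applies.
Among Leclerc, Castillo and Chaudhari, by classification seniority date (later first): Leclerc and Castillo (Dec 9, 2010) before Chaudhari (Oct 5, 2007).
Among Leclerc and Castillo, by accumulated service hours (higher first): Leclerc (10225 hours) before Castillo (2833 hours).
Among Bianchi, Vance, Pereira, Tran and Marino, by classification: Bianchi, Vance, Pereira and Tran (Lead Hand) before Marino (Journeyperson).
Among Bianchi, Vance, Pereira and Tran, by classification seniority date (later first): Bianchi and Vance (Oct 25, 2018) before Pereira (Jan 15, 2013) before Tran (Mar 17, 2009).
Among Bianchi and Vance, by accumulated service hours (higher first): Bianchi (15358 hours) before Vance (6786 hours).
Order: Leclerc, Castillo, Chaudhari, Bianchi, Vance, Pereira, Tran, Marino.

Vance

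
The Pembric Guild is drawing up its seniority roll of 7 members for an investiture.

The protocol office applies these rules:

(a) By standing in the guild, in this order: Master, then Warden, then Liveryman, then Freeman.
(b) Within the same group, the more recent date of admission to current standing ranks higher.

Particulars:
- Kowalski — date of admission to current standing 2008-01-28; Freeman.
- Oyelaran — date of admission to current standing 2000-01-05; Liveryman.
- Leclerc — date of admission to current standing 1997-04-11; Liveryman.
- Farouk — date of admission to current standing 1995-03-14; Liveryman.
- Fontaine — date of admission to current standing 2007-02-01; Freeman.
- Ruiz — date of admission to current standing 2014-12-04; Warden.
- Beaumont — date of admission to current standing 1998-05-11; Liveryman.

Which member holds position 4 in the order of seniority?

Leclerc

By standing in the guild: Ruiz (Warden); then Oyelaran, Beaumont, Leclerc and Farouk (Liveryman); then Kowalski and Fontaine (Freeman).
Among Oyelaran, Beaumont, Leclerc and Farouk, by date of admission to current standing (later first): Oyelaran (2000-01-05) before Beaumont (1998-05-11) before Leclerc (1997-04-11) before Farouk (1995-03-14).
Among Kowalski and Fontaine, by date of admission to current standing (later first): Kowalski (2008-01-28) before Fontaine (2007-02-01).
Order: Ruiz, Oyelaran, Beaumont, Leclerc, Farouk, Kowalski, Fontaine.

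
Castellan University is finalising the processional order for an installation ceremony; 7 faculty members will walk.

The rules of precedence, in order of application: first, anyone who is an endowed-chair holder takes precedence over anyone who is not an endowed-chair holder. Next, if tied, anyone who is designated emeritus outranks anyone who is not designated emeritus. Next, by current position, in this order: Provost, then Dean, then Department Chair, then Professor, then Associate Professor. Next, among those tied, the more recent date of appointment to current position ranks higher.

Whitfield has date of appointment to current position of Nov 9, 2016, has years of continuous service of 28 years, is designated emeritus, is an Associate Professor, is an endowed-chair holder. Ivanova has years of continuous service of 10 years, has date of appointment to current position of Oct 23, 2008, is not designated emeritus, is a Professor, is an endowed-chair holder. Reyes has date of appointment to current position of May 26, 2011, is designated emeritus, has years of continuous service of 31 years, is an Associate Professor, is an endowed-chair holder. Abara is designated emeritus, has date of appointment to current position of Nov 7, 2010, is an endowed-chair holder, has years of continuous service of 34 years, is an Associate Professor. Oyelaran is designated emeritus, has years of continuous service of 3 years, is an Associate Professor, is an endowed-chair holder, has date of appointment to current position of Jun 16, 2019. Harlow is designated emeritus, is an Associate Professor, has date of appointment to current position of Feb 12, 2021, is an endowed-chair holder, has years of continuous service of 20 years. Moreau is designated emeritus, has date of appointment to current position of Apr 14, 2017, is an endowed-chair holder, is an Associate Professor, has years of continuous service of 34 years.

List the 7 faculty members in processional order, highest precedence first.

Harlow, Oyelaran, Moreau, Whitfield, Reyes, Abara, Ivanova

By the first rule: Harlow, Oyelaran, Moreau, Whitfield, Reyes, Abara and Ivanova (each an endowed-chair holder).
Among Harlow, Oyelaran, Moreau, Whitfield, Reyes, Abara and Ivanova, designated emeritus before not designated emeritus: Harlow, Oyelaran, Moreau, Whitfield, Reyes and Abara (designated emeritus) before Ivanova (not designated emeritus).
Harlow, Oyelaran, Moreau, Whitfield, Reyes and Abara are each Associate Professor, so the next rule applies.
Among Harlow, Oyelaran, Moreau, Whitfield, Reyes and Abara, by date of appointment to current position (later first): Harlow (Feb 12, 2021) before Oyelaran (Jun 16, 2019) before Moreau (Apr 14, 2017) before Whitfield (Nov 9, 2016) before Reyes (May 26, 2011) before Abara (Nov 7, 2010).
Full order: Harlow, Oyelaran, Moreau, Whitfield, Reyes, Abara, Ivanova.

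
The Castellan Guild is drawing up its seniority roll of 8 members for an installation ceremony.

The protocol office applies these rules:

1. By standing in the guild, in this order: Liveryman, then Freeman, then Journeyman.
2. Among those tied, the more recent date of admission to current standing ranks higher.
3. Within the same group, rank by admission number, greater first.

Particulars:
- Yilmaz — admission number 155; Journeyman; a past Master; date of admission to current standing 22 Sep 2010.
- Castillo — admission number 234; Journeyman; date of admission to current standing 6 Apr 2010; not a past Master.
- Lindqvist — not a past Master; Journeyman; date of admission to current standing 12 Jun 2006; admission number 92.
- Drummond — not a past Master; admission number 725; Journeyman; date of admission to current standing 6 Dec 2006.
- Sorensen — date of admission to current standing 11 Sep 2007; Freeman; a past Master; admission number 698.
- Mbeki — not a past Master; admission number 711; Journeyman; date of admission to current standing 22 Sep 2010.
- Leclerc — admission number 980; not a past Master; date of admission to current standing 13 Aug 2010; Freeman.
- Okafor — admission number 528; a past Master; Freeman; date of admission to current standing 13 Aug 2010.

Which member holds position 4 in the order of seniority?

Mbeki

By standing in the guild: Leclerc, Okafor and Sorensen (Freeman); then Mbeki, Yilmaz, Castillo, Drummond and Lindqvist (Journeyman).
Among Leclerc, Okafor and Sorensen, by date of admission to current standing (later first): Leclerc and Okafor (13 Aug 2010) before Sorensen (11 Sep 2007).
Among Leclerc and Okafor, by admission number (higher first): Leclerc (980) before Okafor (528).
Among Mbeki, Yilmaz, Castillo, Drummond and Lindqvist, by date of admission to current standing (later first): Mbeki and Yilmaz (22 Sep 2010) before Castillo (6 Apr 2010) before Drummond (6 Dec 2006) before Lindqvist (12 Jun 2006).
Among Mbeki and Yilmaz, by admission number (higher first): Mbeki (711) before Yilmaz (155).
Order: Leclerc, Okafor, Sorensen, Mbeki, Yilmaz, Castillo, Drummond, Lindqvist.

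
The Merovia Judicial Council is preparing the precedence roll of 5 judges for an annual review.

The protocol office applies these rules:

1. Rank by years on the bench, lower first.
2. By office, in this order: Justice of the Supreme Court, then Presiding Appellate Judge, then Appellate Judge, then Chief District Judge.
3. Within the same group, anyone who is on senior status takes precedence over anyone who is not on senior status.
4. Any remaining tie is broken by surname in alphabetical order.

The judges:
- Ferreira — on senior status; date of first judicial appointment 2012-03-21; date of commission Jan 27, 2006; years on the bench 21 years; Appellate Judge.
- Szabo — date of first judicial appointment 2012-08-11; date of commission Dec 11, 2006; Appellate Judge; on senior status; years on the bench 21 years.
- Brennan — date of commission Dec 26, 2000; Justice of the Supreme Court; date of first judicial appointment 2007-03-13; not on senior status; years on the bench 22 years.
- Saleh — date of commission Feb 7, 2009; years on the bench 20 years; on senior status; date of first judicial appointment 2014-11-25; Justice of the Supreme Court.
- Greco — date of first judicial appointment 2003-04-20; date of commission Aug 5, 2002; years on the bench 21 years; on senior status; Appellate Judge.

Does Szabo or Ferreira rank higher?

By years on the bench (lower first): Saleh (20 years); then Ferreira, Greco and Szabo (each 21 years); then Brennan (22 years).
Ferreira, Greco and Szabo are each Appellate Judge, so the next rule applies.
Ferreira, Greco and Szabo are each on senior status, so the next rule applies.
Among Ferreira, Greco and Szabo, alphabetically by surname: Ferreira before Greco before Szabo.
So Ferreira takes precedence.

Ferreira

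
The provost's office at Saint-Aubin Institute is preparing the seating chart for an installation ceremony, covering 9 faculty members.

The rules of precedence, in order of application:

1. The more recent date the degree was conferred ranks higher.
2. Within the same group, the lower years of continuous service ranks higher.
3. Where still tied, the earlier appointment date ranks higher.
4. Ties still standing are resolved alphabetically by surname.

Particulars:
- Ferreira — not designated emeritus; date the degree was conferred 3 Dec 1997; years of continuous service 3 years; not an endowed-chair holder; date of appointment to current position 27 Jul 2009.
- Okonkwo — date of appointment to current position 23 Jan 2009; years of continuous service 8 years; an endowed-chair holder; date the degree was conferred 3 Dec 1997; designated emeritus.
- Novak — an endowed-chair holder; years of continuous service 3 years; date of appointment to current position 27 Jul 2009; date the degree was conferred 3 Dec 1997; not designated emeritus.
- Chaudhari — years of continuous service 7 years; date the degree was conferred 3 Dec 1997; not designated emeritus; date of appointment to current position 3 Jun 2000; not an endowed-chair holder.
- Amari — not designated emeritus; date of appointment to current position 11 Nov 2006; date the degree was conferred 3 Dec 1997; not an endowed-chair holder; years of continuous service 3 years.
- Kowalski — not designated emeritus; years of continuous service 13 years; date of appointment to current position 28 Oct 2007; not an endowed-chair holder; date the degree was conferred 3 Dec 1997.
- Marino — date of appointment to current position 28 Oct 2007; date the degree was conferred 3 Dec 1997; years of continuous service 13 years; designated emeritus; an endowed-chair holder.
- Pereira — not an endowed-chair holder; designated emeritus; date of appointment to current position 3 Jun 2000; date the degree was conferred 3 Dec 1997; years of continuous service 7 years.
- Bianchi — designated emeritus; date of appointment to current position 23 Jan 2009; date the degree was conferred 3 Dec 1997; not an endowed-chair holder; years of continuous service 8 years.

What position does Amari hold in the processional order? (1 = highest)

1

By date the degree was conferred (later first): Amari, Ferreira, Novak, Chaudhari, Pereira, Bianchi, Okonkwo, Kowalski and Marino (each 3 Dec 1997).
Among Amari, Ferreira, Novak, Chaudhari, Pereira, Bianchi, Okonkwo, Kowalski and Marino, by years of continuous service (lower first): Amari, Ferreira and Novak (3 years) before Chaudhari and Pereira (7 years) before Bianchi and Okonkwo (8 years) before Kowalski and Marino (13 years).
Among Amari, Ferreira and Novak, by date of appointment to current position (earlier first): Amari (11 Nov 2006) before Ferreira and Novak (27 Jul 2009).
Among Ferreira and Novak, alphabetically by surname: Ferreira before Novak.
Chaudhari and Pereira both have date of appointment to current position 3 Jun 2000, so the next rule applies.
Among Chaudhari and Pereira, alphabetically by surname: Chaudhari before Pereira.
Bianchi and Okonkwo both have date of appointment to current position 23 Jan 2009, so the next rule applies.
Among Bianchi and Okonkwo, alphabetically by surname: Bianchi before Okonkwo.
Kowalski and Marino both have date of appointment to current position 28 Oct 2007, so the next rule applies.
Among Kowalski and Marino, alphabetically by surname: Kowalski before Marino.
Order: Amari, Ferreira, Novak, Chaudhari, Pereira, Bianchi, Okonkwo, Kowalski, Marino. So position 1.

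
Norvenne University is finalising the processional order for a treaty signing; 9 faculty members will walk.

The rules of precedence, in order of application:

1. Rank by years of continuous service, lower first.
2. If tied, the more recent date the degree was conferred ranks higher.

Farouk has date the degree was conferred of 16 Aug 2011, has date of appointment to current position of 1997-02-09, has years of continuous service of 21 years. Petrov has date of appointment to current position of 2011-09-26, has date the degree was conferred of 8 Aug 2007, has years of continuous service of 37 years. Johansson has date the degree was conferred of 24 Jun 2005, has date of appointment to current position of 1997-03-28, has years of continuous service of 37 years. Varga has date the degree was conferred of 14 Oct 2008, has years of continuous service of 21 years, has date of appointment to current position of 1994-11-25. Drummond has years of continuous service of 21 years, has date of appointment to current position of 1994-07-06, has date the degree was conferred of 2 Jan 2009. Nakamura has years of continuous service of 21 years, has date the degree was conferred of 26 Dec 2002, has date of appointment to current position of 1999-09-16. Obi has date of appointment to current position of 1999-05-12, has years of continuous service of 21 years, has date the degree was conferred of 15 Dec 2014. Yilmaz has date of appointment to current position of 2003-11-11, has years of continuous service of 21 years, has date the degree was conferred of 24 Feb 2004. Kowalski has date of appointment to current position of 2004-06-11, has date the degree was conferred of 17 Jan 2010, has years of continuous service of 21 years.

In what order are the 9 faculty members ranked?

Obi, Farouk, Kowalski, Drummond, Varga, Yilmaz, Nakamura, Petrov, Johansson

By years of continuous service (lower first): Obi, Farouk, Kowalski, Drummond, Varga, Yilmaz and Nakamura (each 21 years); then Petrov and Johansson (both 37 years).
Among Obi, Farouk, Kowalski, Drummond, Varga, Yilmaz and Nakamura, by date the degree was conferred (later first): Obi (15 Dec 2014) before Farouk (16 Aug 2011) before Kowalski (17 Jan 2010) before Drummond (2 Jan 2009) before Varga (14 Oct 2008) before Yilmaz (24 Feb 2004) before Nakamura (26 Dec 2002).
Among Petrov and Johansson, by date the degree was conferred (later first): Petrov (8 Aug 2007) before Johansson (24 Jun 2005).
Full order: Obi, Farouk, Kowalski, Drummond, Varga, Yilmaz, Nakamura, Petrov, Johansson.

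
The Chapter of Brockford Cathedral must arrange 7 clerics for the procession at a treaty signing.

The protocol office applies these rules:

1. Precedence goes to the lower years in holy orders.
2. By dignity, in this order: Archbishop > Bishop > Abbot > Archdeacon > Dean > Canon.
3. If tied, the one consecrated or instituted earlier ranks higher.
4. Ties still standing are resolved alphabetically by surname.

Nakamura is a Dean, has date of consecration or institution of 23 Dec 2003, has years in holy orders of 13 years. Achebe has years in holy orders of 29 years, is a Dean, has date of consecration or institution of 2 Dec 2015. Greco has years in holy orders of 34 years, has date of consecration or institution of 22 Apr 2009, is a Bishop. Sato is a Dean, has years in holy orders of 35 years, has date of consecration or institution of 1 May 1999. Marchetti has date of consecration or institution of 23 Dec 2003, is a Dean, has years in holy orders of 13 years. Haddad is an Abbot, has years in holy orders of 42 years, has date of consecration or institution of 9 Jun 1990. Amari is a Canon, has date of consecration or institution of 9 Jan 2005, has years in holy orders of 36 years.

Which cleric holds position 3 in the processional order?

Achebe

By years in holy orders (lower first): Marchetti and Nakamura (both 13 years); then Achebe (29 years); then Greco (34 years); then Sato (35 years); then Amari (36 years); then Haddad (42 years).
Marchetti and Nakamura are each Dean, so the next rule applies.
Marchetti and Nakamura both have date of consecration or institution 23 Dec 2003, so the next rule applies.
Among Marchetti and Nakamura, alphabetically by surname: Marchetti before Nakamura.
Order: Marchetti, Nakamura, Achebe, Greco, Sato, Amari, Haddad.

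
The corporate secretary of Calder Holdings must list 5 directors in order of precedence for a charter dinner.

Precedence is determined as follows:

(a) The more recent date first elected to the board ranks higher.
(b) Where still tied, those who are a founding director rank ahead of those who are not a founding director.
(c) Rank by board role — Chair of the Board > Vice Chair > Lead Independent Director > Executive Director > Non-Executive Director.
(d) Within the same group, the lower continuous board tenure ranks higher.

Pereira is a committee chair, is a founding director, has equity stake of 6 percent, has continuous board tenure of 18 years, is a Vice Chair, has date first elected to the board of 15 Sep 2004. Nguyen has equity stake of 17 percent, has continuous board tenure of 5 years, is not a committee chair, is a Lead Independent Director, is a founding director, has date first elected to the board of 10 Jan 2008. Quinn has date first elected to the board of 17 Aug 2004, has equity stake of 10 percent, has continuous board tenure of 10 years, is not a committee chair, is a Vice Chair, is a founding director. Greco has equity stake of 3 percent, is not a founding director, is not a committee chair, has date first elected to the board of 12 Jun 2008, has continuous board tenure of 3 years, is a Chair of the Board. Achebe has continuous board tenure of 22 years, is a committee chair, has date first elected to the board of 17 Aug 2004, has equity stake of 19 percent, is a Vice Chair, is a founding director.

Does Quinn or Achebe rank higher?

By date first elected to the board (later first): Greco (12 Jun 2008); then Nguyen (10 Jan 2008); then Pereira (15 Sep 2004); then Quinn and Achebe (both 17 Aug 2004).
Quinn and Achebe are each a founding director, so the next rule applies.
Quinn and Achebe are each Vice Chair, so the next rule applies.
Among Quinn and Achebe, by continuous board tenure (lower first): Quinn (10 years) before Achebe (22 years).
So Quinn takes precedence.

Quinn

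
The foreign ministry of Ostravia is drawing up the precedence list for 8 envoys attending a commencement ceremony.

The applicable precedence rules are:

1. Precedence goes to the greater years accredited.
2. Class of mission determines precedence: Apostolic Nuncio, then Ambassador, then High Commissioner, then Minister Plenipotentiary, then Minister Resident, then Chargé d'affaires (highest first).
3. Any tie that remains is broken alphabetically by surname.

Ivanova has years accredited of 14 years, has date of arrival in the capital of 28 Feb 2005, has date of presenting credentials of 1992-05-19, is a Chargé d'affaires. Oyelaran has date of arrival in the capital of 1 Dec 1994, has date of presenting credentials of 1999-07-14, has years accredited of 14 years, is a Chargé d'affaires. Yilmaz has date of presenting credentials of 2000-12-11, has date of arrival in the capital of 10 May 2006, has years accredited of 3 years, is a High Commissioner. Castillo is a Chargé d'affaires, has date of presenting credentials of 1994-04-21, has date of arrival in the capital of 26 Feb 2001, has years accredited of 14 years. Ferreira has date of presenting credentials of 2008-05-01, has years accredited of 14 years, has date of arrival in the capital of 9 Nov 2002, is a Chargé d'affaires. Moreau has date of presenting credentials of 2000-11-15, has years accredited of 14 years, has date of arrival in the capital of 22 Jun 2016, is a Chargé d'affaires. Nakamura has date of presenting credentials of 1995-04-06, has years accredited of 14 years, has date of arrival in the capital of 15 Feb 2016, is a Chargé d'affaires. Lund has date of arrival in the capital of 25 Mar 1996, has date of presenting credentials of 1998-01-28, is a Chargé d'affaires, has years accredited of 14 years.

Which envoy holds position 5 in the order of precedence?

Moreau

By years accredited (higher first): Castillo, Ferreira, Ivanova, Lund, Moreau, Nakamura and Oyelaran (each 14 years); then Yilmaz (3 years).
Castillo, Ferreira, Ivanova, Lund, Moreau, Nakamura and Oyelaran are each Chargé d'affaires, so the next rule applies.
Among Castillo, Ferreira, Ivanova, Lund, Moreau, Nakamura and Oyelaran, alphabetically by surname: Castillo before Ferreira before Ivanova before Lund before Moreau before Nakamura before Oyelaran.
Order: Castillo, Ferreira, Ivanova, Lund, Moreau, Nakamura, Oyelaran, Yilmaz.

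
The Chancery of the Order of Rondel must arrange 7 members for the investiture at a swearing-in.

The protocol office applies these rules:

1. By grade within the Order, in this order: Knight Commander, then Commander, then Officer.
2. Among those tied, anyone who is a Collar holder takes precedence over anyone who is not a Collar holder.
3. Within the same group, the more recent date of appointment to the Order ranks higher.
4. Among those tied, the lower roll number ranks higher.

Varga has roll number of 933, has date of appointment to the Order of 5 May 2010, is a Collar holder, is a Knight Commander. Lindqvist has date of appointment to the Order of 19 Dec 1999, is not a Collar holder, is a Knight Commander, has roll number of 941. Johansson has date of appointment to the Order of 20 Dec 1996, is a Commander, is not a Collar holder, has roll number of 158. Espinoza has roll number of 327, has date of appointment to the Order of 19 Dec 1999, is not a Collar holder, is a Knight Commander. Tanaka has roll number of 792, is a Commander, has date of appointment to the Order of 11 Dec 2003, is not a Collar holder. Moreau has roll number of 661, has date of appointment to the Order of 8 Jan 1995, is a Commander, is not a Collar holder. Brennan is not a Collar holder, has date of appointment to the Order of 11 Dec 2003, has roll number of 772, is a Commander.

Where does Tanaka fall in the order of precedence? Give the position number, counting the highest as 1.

By grade within the Order: Varga, Espinoza and Lindqvist (Knight Commander); then Brennan, Tanaka, Johansson and Moreau (Commander).
Among Varga, Espinoza and Lindqvist, a Collar holder before not a Collar holder: Varga (a Collar holder) before Espinoza and Lindqvist (not a Collar holder).
Espinoza and Lindqvist both have date of appointment to the Order 19 Dec 1999, so the next rule applies.
Among Espinoza and Lindqvist, by roll number (lower first): Espinoza (327) before Lindqvist (941).
Brennan, Tanaka, Johansson and Moreau are each not a Collar holder, so the next rule applies.
Among Brennan, Tanaka, Johansson and Moreau, by date of appointment to the Order (later first): Brennan and Tanaka (11 Dec 2003) before Johansson (20 Dec 1996) before Moreau (8 Jan 1995).
Among Brennan and Tanaka, by roll number (lower first): Brennan (772) before Tanaka (792).
Order: Varga, Espinoza, Lindqvist, Brennan, Tanaka, Johansson, Moreau. So position 5.

5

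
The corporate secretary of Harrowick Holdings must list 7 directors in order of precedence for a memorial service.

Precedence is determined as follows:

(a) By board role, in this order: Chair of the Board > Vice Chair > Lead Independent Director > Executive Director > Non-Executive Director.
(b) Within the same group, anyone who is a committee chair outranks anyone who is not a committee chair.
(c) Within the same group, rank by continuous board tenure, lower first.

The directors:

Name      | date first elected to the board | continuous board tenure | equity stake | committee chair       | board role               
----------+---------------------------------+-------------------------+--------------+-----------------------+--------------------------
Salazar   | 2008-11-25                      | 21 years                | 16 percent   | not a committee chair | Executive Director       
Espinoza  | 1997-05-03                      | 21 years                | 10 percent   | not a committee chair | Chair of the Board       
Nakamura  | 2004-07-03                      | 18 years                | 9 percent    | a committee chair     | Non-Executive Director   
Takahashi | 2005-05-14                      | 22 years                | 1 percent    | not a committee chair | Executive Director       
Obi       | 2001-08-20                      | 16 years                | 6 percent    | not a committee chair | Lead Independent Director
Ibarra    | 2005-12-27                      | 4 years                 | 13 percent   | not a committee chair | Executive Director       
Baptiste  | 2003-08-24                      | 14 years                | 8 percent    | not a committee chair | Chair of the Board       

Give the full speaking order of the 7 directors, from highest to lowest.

By board role: Baptiste and Espinoza (Chair of the Board); then Obi (Lead Independent Director); then Ibarra, Salazar and Takahashi (Executive Director); then Nakamura (Non-Executive Director).
Baptiste and Espinoza are each not a committee chair, so the next rule applies.
Among Baptiste and Espinoza, by continuous board tenure (lower first): Baptiste (14 years) before Espinoza (21 years).
Ibarra, Salazar and Takahashi are each not a committee chair, so the next rule applies.
Among Ibarra, Salazar and Takahashi, by continuous board tenure (lower first): Ibarra (4 years) before Salazar (21 years) before Takahashi (22 years).
Full order: Baptiste, Espinoza, Obi, Ibarra, Salazar, Takahashi, Nakamura.

Baptiste, Espinoza, Obi, Ibarra, Salazar, Takahashi, Nakamura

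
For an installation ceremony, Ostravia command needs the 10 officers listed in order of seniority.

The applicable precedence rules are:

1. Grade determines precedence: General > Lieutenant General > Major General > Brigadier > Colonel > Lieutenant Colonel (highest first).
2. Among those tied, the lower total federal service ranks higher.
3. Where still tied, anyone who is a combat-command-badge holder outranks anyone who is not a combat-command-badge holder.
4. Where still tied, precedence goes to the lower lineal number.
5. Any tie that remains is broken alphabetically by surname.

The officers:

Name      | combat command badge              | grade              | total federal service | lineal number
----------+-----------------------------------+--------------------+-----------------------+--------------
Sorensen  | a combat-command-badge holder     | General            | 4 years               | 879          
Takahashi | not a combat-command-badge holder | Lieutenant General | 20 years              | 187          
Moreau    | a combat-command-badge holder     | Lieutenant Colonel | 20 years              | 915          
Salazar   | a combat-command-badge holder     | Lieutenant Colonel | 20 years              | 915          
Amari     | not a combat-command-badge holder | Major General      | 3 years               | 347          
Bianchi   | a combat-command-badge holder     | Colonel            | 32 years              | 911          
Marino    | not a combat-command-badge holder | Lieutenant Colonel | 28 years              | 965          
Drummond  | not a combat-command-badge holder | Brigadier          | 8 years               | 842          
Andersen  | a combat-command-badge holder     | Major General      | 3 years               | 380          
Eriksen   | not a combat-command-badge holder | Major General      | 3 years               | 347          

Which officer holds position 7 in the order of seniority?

By grade: Sorensen (General); then Takahashi (Lieutenant General); then Andersen, Amari and Eriksen (Major General); then Drummond (Brigadier); then Bianchi (Colonel); then Moreau, Salazar and Marino (Lieutenant Colonel).
Andersen, Amari and Eriksen all have total federal service 3 years, so the next rule applies.
Among Andersen, Amari and Eriksen, a combat-command-badge holder before not a combat-command-badge holder: Andersen (a combat-command-badge holder) before Amari and Eriksen (not a combat-command-badge holder).
Amari and Eriksen both have lineal number 347, so the next rule applies.
Among Amari and Eriksen, alphabetically by surname: Amari before Eriksen.
Among Moreau, Salazar and Marino, by total federal service (lower first): Moreau and Salazar (20 years) before Marino (28 years).
Moreau and Salazar are each a combat-command-badge holder, so the next rule applies.
Moreau and Salazar both have lineal number 915, so the next rule applies.
Among Moreau and Salazar, alphabetically by surname: Moreau before Salazar.
Order: Sorensen, Takahashi, Andersen, Amari, Eriksen, Drummond, Bianchi, Moreau, Salazar, Marino.

Bianchi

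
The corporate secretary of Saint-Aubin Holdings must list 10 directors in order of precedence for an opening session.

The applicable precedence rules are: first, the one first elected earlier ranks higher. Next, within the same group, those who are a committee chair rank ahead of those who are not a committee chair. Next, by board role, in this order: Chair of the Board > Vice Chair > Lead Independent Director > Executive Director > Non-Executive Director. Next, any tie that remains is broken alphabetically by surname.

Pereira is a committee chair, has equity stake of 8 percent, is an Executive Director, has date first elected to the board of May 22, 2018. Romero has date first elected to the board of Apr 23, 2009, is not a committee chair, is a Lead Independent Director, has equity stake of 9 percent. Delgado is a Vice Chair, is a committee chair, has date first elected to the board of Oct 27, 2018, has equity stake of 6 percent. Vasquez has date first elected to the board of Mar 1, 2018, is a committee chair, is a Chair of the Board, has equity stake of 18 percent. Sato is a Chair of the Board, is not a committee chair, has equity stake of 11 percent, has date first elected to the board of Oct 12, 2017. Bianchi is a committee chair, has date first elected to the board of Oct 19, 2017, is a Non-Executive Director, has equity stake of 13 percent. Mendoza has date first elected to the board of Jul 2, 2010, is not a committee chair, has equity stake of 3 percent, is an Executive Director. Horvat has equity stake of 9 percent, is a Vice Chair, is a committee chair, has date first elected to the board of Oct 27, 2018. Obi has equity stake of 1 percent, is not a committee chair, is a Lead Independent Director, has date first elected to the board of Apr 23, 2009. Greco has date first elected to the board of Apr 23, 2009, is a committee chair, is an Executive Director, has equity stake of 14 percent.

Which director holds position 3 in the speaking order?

By date first elected to the board (earlier first): Greco, Obi and Romero (each Apr 23, 2009); then Mendoza (Jul 2, 2010); then Sato (Oct 12, 2017); then Bianchi (Oct 19, 2017); then Vasquez (Mar 1, 2018); then Pereira (May 22, 2018); then Delgado and Horvat (both Oct 27, 2018).
Among Greco, Obi and Romero, a committee chair before not a committee chair: Greco (a committee chair) before Obi and Romero (not a committee chair).
Obi and Romero are each Lead Independent Director, so the next rule applies.
Among Obi and Romero, alphabetically by surname: Obi before Romero.
Delgado and Horvat are each a committee chair, so the next rule applies.
Delgado and Horvat are each Vice Chair, so the next rule applies.
Among Delgado and Horvat, alphabetically by surname: Delgado before Horvat.
Order: Greco, Obi, Romero, Mendoza, Sato, Bianchi, Vasquez, Pereira, Delgado, Horvat.

Romero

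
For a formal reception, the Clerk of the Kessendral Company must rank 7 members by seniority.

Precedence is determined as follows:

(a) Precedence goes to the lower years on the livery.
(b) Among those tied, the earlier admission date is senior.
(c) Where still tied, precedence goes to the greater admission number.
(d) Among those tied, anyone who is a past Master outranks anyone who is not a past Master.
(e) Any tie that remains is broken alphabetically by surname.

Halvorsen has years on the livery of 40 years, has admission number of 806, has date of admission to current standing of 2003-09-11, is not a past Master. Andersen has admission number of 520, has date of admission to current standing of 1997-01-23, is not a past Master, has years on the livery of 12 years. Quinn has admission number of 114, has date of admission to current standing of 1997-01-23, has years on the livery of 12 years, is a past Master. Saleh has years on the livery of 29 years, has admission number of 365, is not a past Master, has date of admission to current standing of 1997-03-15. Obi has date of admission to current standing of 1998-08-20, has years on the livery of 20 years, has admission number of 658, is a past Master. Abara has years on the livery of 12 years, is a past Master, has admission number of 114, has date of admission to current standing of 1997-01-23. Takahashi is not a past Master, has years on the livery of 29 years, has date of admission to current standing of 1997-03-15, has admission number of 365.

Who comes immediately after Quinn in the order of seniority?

By years on the livery (lower first): Andersen, Abara and Quinn (each 12 years); then Obi (20 years); then Saleh and Takahashi (both 29 years); then Halvorsen (40 years).
Andersen, Abara and Quinn all have date of admission to current standing 1997-01-23, so the next rule applies.
Among Andersen, Abara and Quinn, by admission number (higher first): Andersen (520) before Abara and Quinn (114).
Abara and Quinn are each a past Master, so the next rule applies.
Among Abara and Quinn, alphabetically by surname: Abara before Quinn.
Saleh and Takahashi both have date of admission to current standing 1997-03-15, so the next rule applies.
Saleh and Takahashi both have admission number 365, so the next rule applies.
Saleh and Takahashi are each not a past Master, so the next rule applies.
Among Saleh and Takahashi, alphabetically by surname: Saleh before Takahashi.
Order: Andersen, Abara, Quinn, Obi, Saleh, Takahashi, Halvorsen.

Obi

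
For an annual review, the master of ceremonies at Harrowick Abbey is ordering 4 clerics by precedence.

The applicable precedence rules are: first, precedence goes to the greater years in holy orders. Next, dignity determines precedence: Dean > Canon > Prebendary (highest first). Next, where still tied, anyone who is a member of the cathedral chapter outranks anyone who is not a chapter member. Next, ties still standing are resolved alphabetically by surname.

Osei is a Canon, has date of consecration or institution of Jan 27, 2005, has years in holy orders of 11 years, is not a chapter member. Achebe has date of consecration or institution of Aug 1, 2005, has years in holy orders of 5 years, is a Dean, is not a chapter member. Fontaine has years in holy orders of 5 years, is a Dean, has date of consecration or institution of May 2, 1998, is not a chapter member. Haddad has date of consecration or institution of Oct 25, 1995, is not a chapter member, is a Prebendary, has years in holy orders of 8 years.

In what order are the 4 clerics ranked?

Osei, Haddad, Achebe, Fontaine

By years in holy orders (higher first): Osei (11 years); then Haddad (8 years); then Achebe and Fontaine (both 5 years).
Achebe and Fontaine are each Dean, so the next rule applies.
Achebe and Fontaine are each not a chapter member, so the next rule applies.
Among Achebe and Fontaine, alphabetically by surname: Achebe before Fontaine.
Full order: Osei, Haddad, Achebe, Fontaine.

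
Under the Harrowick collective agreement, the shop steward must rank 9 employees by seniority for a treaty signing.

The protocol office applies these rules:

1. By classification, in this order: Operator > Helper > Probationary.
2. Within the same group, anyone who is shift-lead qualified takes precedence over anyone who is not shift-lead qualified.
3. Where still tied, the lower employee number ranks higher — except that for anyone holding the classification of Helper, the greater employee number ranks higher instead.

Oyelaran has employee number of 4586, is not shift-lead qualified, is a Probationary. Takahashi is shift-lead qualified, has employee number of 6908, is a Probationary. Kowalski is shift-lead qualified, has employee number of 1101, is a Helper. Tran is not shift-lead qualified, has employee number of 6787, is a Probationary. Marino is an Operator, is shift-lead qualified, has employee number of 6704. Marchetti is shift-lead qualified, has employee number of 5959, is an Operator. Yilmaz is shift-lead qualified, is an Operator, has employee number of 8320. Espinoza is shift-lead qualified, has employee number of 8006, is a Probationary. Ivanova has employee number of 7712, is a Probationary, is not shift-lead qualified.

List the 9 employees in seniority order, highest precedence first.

Marchetti, Marino, Yilmaz, Kowalski, Takahashi, Espinoza, Oyelaran, Tran, Ivanova

By classification: Marchetti, Marino and Yilmaz (Operator); then Kowalski (Helper); then Takahashi, Espinoza, Oyelaran, Tran and Ivanova (Probationary).
Marchetti, Marino and Yilmaz are each shift-lead qualified, so the next rule applies.
Among Marchetti, Marino and Yilmaz, by employee number (lower first): Marchetti (5959) before Marino (6704) before Yilmaz (8320).
Among Takahashi, Espinoza, Oyelaran, Tran and Ivanova, shift-lead qualified before not shift-lead qualified: Takahashi and Espinoza (shift-lead qualified) before Oyelaran, Tran and Ivanova (not shift-lead qualified).
Among Takahashi and Espinoza, by employee number (lower first): Takahashi (6908) before Espinoza (8006).
Among Oyelaran, Tran and Ivanova, by employee number (lower first): Oyelaran (4586) before Tran (6787) before Ivanova (7712).
Full order: Marchetti, Marino, Yilmaz, Kowalski, Takahashi, Espinoza, Oyelaran, Tran, Ivanova.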